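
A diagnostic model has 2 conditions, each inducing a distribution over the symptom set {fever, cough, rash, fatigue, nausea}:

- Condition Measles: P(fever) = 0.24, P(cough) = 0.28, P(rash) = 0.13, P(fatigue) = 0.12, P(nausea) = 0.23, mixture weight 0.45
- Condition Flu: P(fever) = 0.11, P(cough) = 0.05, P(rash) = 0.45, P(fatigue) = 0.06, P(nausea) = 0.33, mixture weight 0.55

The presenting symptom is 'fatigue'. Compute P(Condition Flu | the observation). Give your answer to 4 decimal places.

The responsibility of component k is P(Z=k) f_k(x) divided by Σ_j P(Z=j) f_j(x).
Component likelihoods at x = 'fatigue':
  L_Measles = P(fatigue | comp) = 0.12
  L_Flu = P(fatigue | comp) = 0.06
Prior × likelihood for each component:
  P(Z=Measles)·L_Measles = 0.45 × 0.12 = 0.054
  P(Z=Flu)·L_Flu = 0.55 × 0.06 = 0.033
Normaliser: 0.054 + 0.033 = 0.087
P(Condition Flu | x) ≈ 0.3793

0.3793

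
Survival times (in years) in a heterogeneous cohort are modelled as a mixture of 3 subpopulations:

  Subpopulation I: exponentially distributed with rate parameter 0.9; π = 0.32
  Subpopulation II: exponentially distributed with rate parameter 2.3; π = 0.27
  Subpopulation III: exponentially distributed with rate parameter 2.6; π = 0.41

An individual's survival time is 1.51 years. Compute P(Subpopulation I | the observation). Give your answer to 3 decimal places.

0.647

The responsibility of component k is w_k f_k(x) divided by Σ_j w_j f_j(x).
Component likelihoods at x = 1.51 years:
  L_I = 0.9·e^(−0.9·1.51) = 0.9·e^(−1.3590) = 0.231226
  L_II = 2.3·e^(−2.3·1.51) = 2.3·e^(−3.4730) = 0.0713548
  L_III = 2.6·e^(−2.6·1.51) = 2.6·e^(−3.9260) = 0.0512783
Unnormalised posteriors:
  w_I·L_I = 0.32 × 0.231226 = 0.0739923
  w_II·L_II = 0.27 × 0.0713548 = 0.0192658
  w_III·L_III = 0.41 × 0.0512783 = 0.0210241
Denominator: 0.0739923 + 0.0192658 + 0.0210241 = 0.114282
P(Subpopulation I | data) ≈ 0.647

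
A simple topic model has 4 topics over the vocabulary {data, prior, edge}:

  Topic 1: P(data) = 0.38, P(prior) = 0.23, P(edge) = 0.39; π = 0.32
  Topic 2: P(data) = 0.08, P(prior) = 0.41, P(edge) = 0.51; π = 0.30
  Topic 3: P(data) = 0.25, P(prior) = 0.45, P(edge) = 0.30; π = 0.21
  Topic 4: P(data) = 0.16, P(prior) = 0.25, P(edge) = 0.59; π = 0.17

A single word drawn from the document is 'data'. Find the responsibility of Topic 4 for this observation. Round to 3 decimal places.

0.121

P(component k | x) = π_k·f_k(x) / marginal(x), where marginal(x) = Σ_j π_j·f_j(x).
Categorical probabilities:
  L_1 = 0.38
  L_2 = 0.08
  L_3 = 0.25
  L_4 = 0.16
Weight by the priors:
  π_1·L_1 = 0.32 × 0.38 = 0.1216
  π_2·L_2 = 0.30 × 0.08 = 0.024
  π_3·L_3 = 0.21 × 0.25 = 0.0525
  π_4·L_4 = 0.17 × 0.16 = 0.0272
Marginal: 0.1216 + 0.024 + 0.0525 + 0.0272 = 0.2253
P(Topic 4 | x) = 0.0272 / 0.2253 ≈ 0.121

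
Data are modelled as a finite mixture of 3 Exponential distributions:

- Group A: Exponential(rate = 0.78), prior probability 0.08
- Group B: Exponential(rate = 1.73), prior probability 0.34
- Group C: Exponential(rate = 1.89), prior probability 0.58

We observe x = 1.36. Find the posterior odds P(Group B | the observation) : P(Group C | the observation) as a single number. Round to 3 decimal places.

0.667

Only the two components matter; the odds are (π_i f_i(x)) / (π_j f_j(x)).
Evaluate each component's likelihood at the observed value:
  L_A = 0.270019
  L_B = 0.164527
  L_C = 0.144594
Odds = (0.34/0.58) × (0.164527/0.144594) = 0.586207 × 1.13785 ≈ 0.667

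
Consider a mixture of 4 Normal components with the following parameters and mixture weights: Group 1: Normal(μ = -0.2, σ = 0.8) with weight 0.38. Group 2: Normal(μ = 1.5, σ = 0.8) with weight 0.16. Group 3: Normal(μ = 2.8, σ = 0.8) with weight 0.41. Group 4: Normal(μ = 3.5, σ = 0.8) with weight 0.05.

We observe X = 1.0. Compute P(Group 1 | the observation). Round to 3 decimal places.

The responsibility of component k is π_k f_k(x) divided by Σ_j π_j f_j(x).
Normal densities:
  p_1 = (1/(0.8·√(2π)))·exp(−(1.0−-0.2)²/(2·0.8²)) = 0.498678·exp(-1.12500) = 0.161897
  p_2 = (1/(0.8·√(2π)))·exp(−(1.0−1.5)²/(2·0.8²)) = 0.498678·exp(-0.19531) = 0.410201
  p_3 = (1/(0.8·√(2π)))·exp(−(1.0−2.8)²/(2·0.8²)) = 0.498678·exp(-2.53125) = 0.0396746
  p_4 = (1/(0.8·√(2π)))·exp(−(1.0−3.5)²/(2·0.8²)) = 0.498678·exp(-4.88281) = 0.00377782
Weight by the priors:
  π_1·p_1 = 0.38 × 0.161897 = 0.0615209
  π_2·p_2 = 0.16 × 0.410201 = 0.0656322
  π_3·p_3 = 0.41 × 0.0396746 = 0.0162666
  π_4·p_4 = 0.05 × 0.00377782 = 0.000188891
Denominator: 0.0615209 + 0.0656322 + 0.0162666 + 0.000188891 = 0.143609
So the posterior for Group 1 is 0.0615209 / 0.143609 ≈ 0.428.

0.428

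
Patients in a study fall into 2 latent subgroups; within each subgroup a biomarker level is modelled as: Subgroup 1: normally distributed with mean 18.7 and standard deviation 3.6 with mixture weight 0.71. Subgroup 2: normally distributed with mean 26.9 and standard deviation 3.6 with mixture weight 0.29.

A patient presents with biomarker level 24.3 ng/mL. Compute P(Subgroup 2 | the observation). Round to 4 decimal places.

Apply Bayes' rule: the posterior for each component is proportional to its prior times its likelihood at x.
Component likelihoods at x = 24.3 ng/mL:
  p_1 = 0.0330495
  p_2 = 0.0853773
Unnormalised posteriors:
  π_1·p_1 = 0.71 × 0.0330495 = 0.0234651
  π_2·p_2 = 0.29 × 0.0853773 = 0.0247594
Evidence: 0.0234651 + 0.0247594 = 0.0482246
Responsibility of Subgroup 2: 0.0247594 / 0.0482246 ≈ 0.5134

0.5134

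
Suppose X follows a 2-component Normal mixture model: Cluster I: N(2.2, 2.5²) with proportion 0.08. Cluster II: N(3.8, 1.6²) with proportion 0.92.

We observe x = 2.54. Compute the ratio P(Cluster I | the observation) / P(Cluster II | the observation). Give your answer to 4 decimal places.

Posterior odds = (π_i f_i(x)) / (π_j f_j(x)); the normalising sum cancels.
Evaluate each component's likelihood at the observed value:
  f_I = 0.158108
  f_II = 0.182863
Posterior odds = (π_I·f_I) / (π_II·f_II) = (0.08·0.158108) / (0.92·0.182863) = 0.0126486 / 0.168234 ≈ 0.0752

0.0752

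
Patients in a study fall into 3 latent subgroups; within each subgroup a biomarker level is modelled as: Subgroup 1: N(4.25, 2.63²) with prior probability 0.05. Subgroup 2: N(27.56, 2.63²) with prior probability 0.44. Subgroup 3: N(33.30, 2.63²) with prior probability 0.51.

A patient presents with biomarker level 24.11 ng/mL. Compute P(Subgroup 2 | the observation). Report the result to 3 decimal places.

By Bayes' theorem, P(k | x) = π_k f_k(x) / Σ_j π_j f_j(x).
Evaluate each component's likelihood at the observed value:
  f_1 = 6.29006e-14
  f_2 = 0.0641639
  f_3 = 0.000338503
Prior × likelihood for each component:
  π_1·f_1 = 0.05 × 6.29006e-14 = 3.14503e-15
  π_2·f_2 = 0.44 × 0.0641639 = 0.0282321
  π_3·f_3 = 0.51 × 0.000338503 = 0.000172637
Denominator: 3.14503e-15 + 0.0282321 + 0.000172637 = 0.0284047
P(Subgroup 2 | the observation) = 0.0282321 / 0.0284047 ≈ 0.994

0.994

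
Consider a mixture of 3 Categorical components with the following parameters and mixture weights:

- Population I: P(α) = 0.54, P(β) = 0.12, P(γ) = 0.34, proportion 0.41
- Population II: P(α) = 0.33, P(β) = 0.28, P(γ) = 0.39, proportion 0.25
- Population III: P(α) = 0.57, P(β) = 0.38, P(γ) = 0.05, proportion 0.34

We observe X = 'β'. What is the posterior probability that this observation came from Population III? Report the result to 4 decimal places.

Apply Bayes' rule: the posterior for each component is proportional to its prior times its likelihood at x.
Categorical probabilities:
  p_I = P(β | comp) = 0.12
  p_II = P(β | comp) = 0.28
  p_III = P(β | comp) = 0.38
Multiply by the mixture weights:
  π_I·p_I = 0.41 × 0.12 = 0.0492
  π_II·p_II = 0.25 × 0.28 = 0.07
  π_III·p_III = 0.34 × 0.38 = 0.1292
Sum: 0.0492 + 0.07 + 0.1292 = 0.2484
So the posterior for Population III is 0.1292 / 0.2484 ≈ 0.5201.

0.5201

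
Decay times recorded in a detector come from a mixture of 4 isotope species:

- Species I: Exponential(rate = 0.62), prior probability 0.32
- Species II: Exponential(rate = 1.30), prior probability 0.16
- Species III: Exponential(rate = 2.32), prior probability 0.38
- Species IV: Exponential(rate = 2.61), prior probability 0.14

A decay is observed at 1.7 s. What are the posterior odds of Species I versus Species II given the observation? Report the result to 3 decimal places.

3.031

Since P(k|x) ∝ π_k f_k(x), the posterior odds are π_i f_i(x) / (π_j f_j(x)).
Component likelihoods at x = 1.7 s:
  f_I = 0.216095
  f_II = 0.142611
  f_III = 0.0449397
  f_IV = 0.0308799
0.0691505 / 0.0228177 ≈ 3.031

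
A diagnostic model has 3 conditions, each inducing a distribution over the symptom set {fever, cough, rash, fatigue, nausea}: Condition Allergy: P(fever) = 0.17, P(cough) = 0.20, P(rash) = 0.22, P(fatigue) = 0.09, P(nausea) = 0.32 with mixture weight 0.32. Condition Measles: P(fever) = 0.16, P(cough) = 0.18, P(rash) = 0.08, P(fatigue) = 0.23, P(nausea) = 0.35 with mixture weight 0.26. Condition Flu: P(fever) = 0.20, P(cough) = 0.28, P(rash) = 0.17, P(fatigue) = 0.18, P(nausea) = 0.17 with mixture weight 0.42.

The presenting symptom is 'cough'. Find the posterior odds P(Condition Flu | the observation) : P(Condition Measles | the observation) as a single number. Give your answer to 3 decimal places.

Since P(k|x) ∝ w_k f_k(x), the posterior odds are w_i f_i(x) / (w_j f_j(x)).
Categorical probabilities:
  L_Allergy = 0.2
  L_Measles = 0.18
  L_Flu = 0.28
Posterior odds = (w_Flu·L_Flu) / (w_Measles·L_Measles) = (0.42·0.28) / (0.26·0.18) = 0.1176 / 0.0468 ≈ 2.513

2.513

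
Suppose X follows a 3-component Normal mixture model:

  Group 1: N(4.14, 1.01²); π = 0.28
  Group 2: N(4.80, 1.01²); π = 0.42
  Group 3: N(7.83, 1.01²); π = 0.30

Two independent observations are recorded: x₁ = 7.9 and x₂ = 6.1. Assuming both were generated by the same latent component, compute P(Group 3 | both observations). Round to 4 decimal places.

The responsibility of component k is π_k f_k(x) divided by Σ_j π_j f_j(x).
Since both observations come from the same component, the likelihood for component k is f_k(x₁)·f_k(x₂).
  f_1 = [(1/(1.01·√(2π)))·exp(−(7.9−4.14)²/(2·1.01²)) = 0.394992·exp(-6.92952) = 0.00038649] × [0.0600942] = 2.32258e-05
  f_2 = [(1/(1.01·√(2π)))·exp(−(7.9−4.80)²/(2·1.01²)) = 0.394992·exp(-4.71032) = 0.00355567] × [0.172521] = 0.000613426
  f_3 = [(1/(1.01·√(2π)))·exp(−(7.9−7.83)²/(2·1.01²)) = 0.394992·exp(-0.00240) = 0.394045] × [0.091095] = 0.0358955
Unnormalised posteriors:
  π_1·f_1 = 0.28 × 2.32258e-05 = 6.50322e-06
  π_2·f_2 = 0.42 × 0.000613426 = 0.000257639
  π_3·f_3 = 0.30 × 0.0358955 = 0.0107686
Sum: 6.50322e-06 + 0.000257639 + 0.0107686 = 0.0110328
So the posterior for Group 3 is 0.0107686 / 0.0110328 ≈ 0.9761.

0.9761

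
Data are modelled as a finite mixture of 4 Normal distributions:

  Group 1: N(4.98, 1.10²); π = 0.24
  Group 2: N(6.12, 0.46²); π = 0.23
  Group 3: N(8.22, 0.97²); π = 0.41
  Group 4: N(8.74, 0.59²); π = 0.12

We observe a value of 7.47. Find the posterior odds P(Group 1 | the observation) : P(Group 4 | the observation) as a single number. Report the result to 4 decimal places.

Since P(k|x) ∝ w_k f_k(x), the posterior odds are w_i f_i(x) / (w_j f_j(x)).
Evaluate each component's likelihood at the observed value:
  f_1 = 0.0279798
  f_2 = 0.0116916
  f_3 = 0.305015
  f_4 = 0.0666683
Odds = (0.24/0.12) × (0.0279798/0.0666683) = 2 × 0.419686 ≈ 0.8394

0.8394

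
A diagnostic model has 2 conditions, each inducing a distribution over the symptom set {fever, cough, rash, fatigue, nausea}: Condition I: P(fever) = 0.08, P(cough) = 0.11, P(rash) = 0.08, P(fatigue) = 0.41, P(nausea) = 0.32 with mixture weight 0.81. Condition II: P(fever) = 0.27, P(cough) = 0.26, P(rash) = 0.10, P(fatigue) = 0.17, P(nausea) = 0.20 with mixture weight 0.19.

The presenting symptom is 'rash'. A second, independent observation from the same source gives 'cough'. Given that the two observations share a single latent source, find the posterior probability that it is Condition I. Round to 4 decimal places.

0.5907

The responsibility of component k is P(Z=k) f_k(x) divided by Σ_j P(Z=j) f_j(x).
Since both observations come from the same component, the likelihood for component k is f_k(x₁)·f_k(x₂).
  L_I = [P(rash | comp) = 0.08] × [0.11] = 0.0088
  L_II = [P(rash | comp) = 0.10] × [0.26] = 0.026
Prior × likelihood for each component:
  P(Z=I)·L_I = 0.81 × 0.0088 = 0.007128
  P(Z=II)·L_II = 0.19 × 0.026 = 0.00494
Denominator: 0.007128 + 0.00494 = 0.012068
P(Condition I | x₁, x₂) = 0.007128 / 0.012068 ≈ 0.5907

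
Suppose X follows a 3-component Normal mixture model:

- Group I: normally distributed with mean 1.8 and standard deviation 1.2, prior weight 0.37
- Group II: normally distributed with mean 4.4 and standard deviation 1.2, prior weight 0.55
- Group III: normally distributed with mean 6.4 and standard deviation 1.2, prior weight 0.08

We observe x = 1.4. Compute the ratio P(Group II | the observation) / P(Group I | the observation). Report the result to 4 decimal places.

0.0690

Posterior odds = (π_i f_i(x)) / (π_j f_j(x)); the normalising sum cancels.
Evaluate each component's likelihood at the observed value:
  f_I = (1/(1.2·√(2π)))·exp(−(1.4−1.8)²/(2·1.2²)) = 0.332452·exp(-0.05556) = 0.314486
  f_II = (1/(1.2·√(2π)))·exp(−(1.4−4.4)²/(2·1.2²)) = 0.332452·exp(-3.12500) = 0.0146069
  f_III = (1/(1.2·√(2π)))·exp(−(1.4−6.4)²/(2·1.2²)) = 0.332452·exp(-8.68056) = 5.64692e-05
Odds = (0.55/0.37) × (0.0146069/0.314486) = 1.48649 × 0.046447 ≈ 0.0690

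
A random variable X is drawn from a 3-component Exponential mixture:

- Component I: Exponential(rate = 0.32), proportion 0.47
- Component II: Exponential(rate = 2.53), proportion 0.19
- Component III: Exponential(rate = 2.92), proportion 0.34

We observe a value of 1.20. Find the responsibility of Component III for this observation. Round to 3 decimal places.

0.192

The responsibility of component k is w_k f_k(x) divided by Σ_j w_j f_j(x).
Component likelihoods at x = 1.20:
  L_I = 0.217962
  L_II = 0.121507
  L_III = 0.0878244
Weight by the priors:
  w_I·L_I = 0.47 × 0.217962 = 0.102442
  w_II·L_II = 0.19 × 0.121507 = 0.0230864
  w_III·L_III = 0.34 × 0.0878244 = 0.0298603
Denominator: 0.102442 + 0.0230864 + 0.0298603 = 0.155389
P(Component III | 1.20) = 0.0298603 / 0.155389 ≈ 0.192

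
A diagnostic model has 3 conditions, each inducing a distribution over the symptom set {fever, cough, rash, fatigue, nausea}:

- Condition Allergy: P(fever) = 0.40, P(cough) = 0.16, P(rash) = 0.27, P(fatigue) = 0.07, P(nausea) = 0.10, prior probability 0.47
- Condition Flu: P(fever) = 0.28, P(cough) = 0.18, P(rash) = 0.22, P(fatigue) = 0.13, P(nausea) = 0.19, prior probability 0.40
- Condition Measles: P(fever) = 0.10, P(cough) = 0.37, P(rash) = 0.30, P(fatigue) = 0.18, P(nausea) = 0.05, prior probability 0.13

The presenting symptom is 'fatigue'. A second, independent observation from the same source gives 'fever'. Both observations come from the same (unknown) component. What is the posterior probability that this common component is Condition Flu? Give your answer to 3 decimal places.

0.484

Apply Bayes' rule: the posterior for each component is proportional to its prior times its likelihood at x.
Since both observations come from the same component, the likelihood for component k is f_k(x₁)·f_k(x₂).
  p_Allergy = [0.07] × [0.4] = 0.028
  p_Flu = [0.13] × [0.28] = 0.0364
  p_Measles = [0.18] × [0.1] = 0.018
Unnormalised posteriors:
  P(Z=Allergy)·p_Allergy = 0.47 × 0.028 = 0.01316
  P(Z=Flu)·p_Flu = 0.40 × 0.0364 = 0.01456
  P(Z=Measles)·p_Measles = 0.13 × 0.018 = 0.00234
Evidence: 0.01316 + 0.01456 + 0.00234 = 0.03006
P(Condition Flu | x₁, x₂) ≈ 0.484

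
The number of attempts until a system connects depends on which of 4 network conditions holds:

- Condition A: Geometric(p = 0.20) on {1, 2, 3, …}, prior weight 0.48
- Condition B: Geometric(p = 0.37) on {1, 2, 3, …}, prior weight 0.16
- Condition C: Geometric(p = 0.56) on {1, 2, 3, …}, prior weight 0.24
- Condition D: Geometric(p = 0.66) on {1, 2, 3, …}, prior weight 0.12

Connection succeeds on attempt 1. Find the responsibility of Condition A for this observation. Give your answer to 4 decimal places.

By Bayes' theorem, P(k | x) = π_k f_k(x) / Σ_j π_j f_j(x).
Component likelihoods at x = 1:
  p_A = 0.20·(1−0.20)^0 = 0.20·1 = 0.2
  p_B = 0.37·(1−0.37)^0 = 0.37·1 = 0.37
  p_C = 0.56·(1−0.56)^0 = 0.56·1 = 0.56
  p_D = 0.66·(1−0.66)^0 = 0.66·1 = 0.66
Unnormalised posteriors:
  π_A·p_A = 0.48 × 0.2 = 0.096
  π_B·p_B = 0.16 × 0.37 = 0.0592
  π_C·p_C = 0.24 × 0.56 = 0.1344
  π_D·p_D = 0.12 × 0.66 = 0.0792
Evidence: 0.096 + 0.0592 + 0.1344 + 0.0792 = 0.3688
P(Condition A | x) = 0.096 / 0.3688 ≈ 0.2603

0.2603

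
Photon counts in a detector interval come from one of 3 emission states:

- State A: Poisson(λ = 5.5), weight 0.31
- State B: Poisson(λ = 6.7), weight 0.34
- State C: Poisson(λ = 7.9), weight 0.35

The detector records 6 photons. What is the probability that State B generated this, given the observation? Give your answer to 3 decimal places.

0.362

P(component k | x) = π_k·f_k(x) / marginal(x), where marginal(x) = Σ_j π_j·f_j(x).
Poisson probabilities:
  p_A = 0.157117
  p_B = 0.154648
  p_C = 0.125171
Multiply by the mixture weights:
  π_A·p_A = 0.31 × 0.157117 = 0.0487064
  π_B·p_B = 0.34 × 0.154648 = 0.0525802
  π_C·p_C = 0.35 × 0.125171 = 0.0438098
Sum: 0.0487064 + 0.0525802 + 0.0438098 = 0.145096
P(State B | 6 photons) = 0.0525802 / 0.145096 ≈ 0.362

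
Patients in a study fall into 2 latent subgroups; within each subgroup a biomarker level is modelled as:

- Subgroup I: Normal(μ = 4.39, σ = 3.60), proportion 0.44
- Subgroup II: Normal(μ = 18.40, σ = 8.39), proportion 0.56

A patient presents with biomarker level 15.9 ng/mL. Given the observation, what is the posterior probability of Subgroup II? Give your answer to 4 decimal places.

By Bayes' theorem, P(k | x) = w_k f_k(x) / Σ_j w_j f_j(x).
Evaluate each component's likelihood at the observed value:
  f_I = (1/(3.60·√(2π)))·exp(−(15.9−4.39)²/(2·3.60²)) = 0.110817·exp(-5.11111) = 0.000668157
  f_II = (1/(8.39·√(2π)))·exp(−(15.9−18.40)²/(2·8.39²)) = 0.047550·exp(-0.04439) = 0.045485
Multiply by the mixture weights:
  w_I·f_I = 0.44 × 0.000668157 = 0.000293989
  w_II·f_II = 0.56 × 0.045485 = 0.0254716
Marginal: 0.000293989 + 0.0254716 = 0.0257656
P(Subgroup II | x) ≈ 0.9886

0.9886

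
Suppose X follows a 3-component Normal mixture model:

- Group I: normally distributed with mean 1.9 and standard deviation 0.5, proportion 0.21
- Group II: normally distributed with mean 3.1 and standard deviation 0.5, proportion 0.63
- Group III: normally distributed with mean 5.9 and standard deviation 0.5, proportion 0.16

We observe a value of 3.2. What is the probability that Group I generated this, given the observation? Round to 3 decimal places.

P(component k | x) = π_k·f_k(x) / marginal(x), where marginal(x) = Σ_j π_j·f_j(x).
Evaluate each component's likelihood at the observed value:
  f_I = (1/(0.5·√(2π)))·exp(−(3.2−1.9)²/(2·0.5²)) = 0.797885·exp(-3.38000) = 0.0271659
  f_II = (1/(0.5·√(2π)))·exp(−(3.2−3.1)²/(2·0.5²)) = 0.797885·exp(-0.02000) = 0.782085
  f_III = (1/(0.5·√(2π)))·exp(−(3.2−5.9)²/(2·0.5²)) = 0.797885·exp(-14.58000) = 3.71472e-07
Weight by the priors:
  π_I·f_I = 0.21 × 0.0271659 = 0.00570485
  π_II·f_II = 0.63 × 0.782085 = 0.492714
  π_III·f_III = 0.16 × 3.71472e-07 = 5.94356e-08
Sum: 0.00570485 + 0.492714 + 5.94356e-08 = 0.498419
So the posterior for Group I is 0.00570485 / 0.498419 ≈ 0.011.

0.011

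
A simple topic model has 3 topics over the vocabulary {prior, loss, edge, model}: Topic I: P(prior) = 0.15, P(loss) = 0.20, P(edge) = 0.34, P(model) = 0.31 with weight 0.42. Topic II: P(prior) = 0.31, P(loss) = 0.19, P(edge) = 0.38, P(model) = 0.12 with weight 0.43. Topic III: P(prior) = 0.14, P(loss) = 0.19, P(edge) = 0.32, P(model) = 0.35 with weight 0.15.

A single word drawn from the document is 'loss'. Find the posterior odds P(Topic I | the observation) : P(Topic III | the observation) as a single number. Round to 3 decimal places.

2.947

Only the two components matter; the odds are (w_i f_i(x)) / (w_j f_j(x)).
Component likelihoods at x = 'loss':
  f_I = 0.2
  f_II = 0.19
  f_III = 0.19
Posterior odds = (w_I·f_I) / (w_III·f_III) = (0.42·0.2) / (0.15·0.19) = 0.084 / 0.0285 ≈ 2.947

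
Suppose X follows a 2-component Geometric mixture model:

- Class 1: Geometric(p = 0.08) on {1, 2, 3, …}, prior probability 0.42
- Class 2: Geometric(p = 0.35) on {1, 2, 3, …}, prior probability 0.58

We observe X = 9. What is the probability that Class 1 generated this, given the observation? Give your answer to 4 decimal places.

0.7272

P(component k | x) = π_k·f_k(x) / marginal(x), where marginal(x) = Σ_j π_j·f_j(x).
Evaluate each component's likelihood at the observed value:
  L_1 = 0.0410575
  L_2 = 0.0111526
Prior × likelihood for each component:
  π_1·L_1 = 0.42 × 0.0410575 = 0.0172442
  π_2·L_2 = 0.58 × 0.0111526 = 0.00646849
Marginal: 0.0172442 + 0.00646849 = 0.0237126
P(Class 1 | data) = 0.0172442 / 0.0237126 ≈ 0.7272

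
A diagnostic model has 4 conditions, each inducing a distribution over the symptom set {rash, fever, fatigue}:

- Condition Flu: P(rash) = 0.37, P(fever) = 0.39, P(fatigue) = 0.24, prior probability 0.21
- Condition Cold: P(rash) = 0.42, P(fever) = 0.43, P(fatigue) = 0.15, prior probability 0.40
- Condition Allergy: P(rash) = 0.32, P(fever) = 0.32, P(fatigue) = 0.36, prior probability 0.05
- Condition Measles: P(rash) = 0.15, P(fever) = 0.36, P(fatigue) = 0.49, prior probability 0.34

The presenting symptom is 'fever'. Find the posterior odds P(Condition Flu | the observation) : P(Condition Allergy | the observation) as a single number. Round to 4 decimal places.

5.1188

Posterior odds = (w_i f_i(x)) / (w_j f_j(x)); the normalising sum cancels.
Component likelihoods at x = 'fever':
  p_Flu = P(fever | comp) = 0.39
  p_Cold = P(fever | comp) = 0.43
  p_Allergy = P(fever | comp) = 0.32
  p_Measles = P(fever | comp) = 0.36
0.0819 / 0.016 ≈ 5.1188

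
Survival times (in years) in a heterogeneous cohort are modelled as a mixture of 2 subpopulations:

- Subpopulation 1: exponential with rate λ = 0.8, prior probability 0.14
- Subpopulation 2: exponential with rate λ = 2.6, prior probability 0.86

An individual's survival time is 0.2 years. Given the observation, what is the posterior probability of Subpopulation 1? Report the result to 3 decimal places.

By Bayes' theorem, P(k | x) = P(Z=k) f_k(x) / Σ_j P(Z=j) f_j(x).
Exponential densities:
  p_1 = 0.8·e^(−0.8·0.2) = 0.8·e^(−0.1600) = 0.681715
  p_2 = 2.6·e^(−2.6·0.2) = 2.6·e^(−0.5200) = 1.54575
Prior × likelihood for each component:
  P(Z=1)·p_1 = 0.14 × 0.681715 = 0.0954401
  P(Z=2)·p_2 = 0.86 × 1.54575 = 1.32935
Sum: 0.0954401 + 1.32935 = 1.42479
So the posterior for Subpopulation 1 is 0.0954401 / 1.42479 ≈ 0.067.

0.067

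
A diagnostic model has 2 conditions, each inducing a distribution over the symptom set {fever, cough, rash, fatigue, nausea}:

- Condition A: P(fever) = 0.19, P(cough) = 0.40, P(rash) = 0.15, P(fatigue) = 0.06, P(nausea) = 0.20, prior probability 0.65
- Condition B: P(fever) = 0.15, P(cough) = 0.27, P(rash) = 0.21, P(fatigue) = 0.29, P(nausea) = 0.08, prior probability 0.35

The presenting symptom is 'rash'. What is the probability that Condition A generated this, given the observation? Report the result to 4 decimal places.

The responsibility of component k is w_k f_k(x) divided by Σ_j w_j f_j(x).
Categorical probabilities:
  f_A = 0.15
  f_B = 0.21
Multiply by the mixture weights:
  w_A·f_A = 0.65 × 0.15 = 0.0975
  w_B·f_B = 0.35 × 0.21 = 0.0735
Sum: 0.0975 + 0.0735 = 0.171
Responsibility of Condition A: 0.0975 / 0.171 ≈ 0.5702

0.5702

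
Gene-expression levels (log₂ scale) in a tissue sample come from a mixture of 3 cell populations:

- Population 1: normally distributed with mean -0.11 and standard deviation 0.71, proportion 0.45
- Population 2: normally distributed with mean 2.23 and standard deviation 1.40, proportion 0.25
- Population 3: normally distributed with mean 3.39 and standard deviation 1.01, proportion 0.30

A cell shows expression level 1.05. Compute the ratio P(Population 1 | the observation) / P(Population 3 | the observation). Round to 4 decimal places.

Posterior odds = (P(Z=i) f_i(x)) / (P(Z=j) f_j(x)); the normalising sum cancels.
Evaluate each component's likelihood at the observed value:
  f_1 = (1/(0.71·√(2π)))·exp(−(1.05−-0.11)²/(2·0.71²)) = 0.561891·exp(-1.33466) = 0.147917
  f_2 = (1/(1.40·√(2π)))·exp(−(1.05−2.23)²/(2·1.40²)) = 0.284959·exp(-0.35520) = 0.199765
  f_3 = (1/(1.01·√(2π)))·exp(−(1.05−3.39)²/(2·1.01²)) = 0.394992·exp(-2.68385) = 0.0269777
0.0665626 / 0.00809332 ≈ 8.2244

8.2244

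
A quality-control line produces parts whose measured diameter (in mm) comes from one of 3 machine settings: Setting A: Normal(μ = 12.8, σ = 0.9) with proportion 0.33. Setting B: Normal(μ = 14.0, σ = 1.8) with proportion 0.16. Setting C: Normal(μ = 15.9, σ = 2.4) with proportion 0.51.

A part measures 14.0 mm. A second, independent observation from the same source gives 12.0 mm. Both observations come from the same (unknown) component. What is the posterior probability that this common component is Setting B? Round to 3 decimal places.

By Bayes' theorem, P(k | x) = π_k f_k(x) / Σ_j π_j f_j(x).
Since both observations come from the same component, the likelihood for component k is f_k(x₁)·f_k(x₂).
  L_A = [(1/(0.9·√(2π)))·exp(−(14.0−12.8)²/(2·0.9²)) = 0.443269·exp(-0.88889) = 0.182233] × [0.298603] = 0.0544155
  L_B = [(1/(1.8·√(2π)))·exp(−(14.0−14.0)²/(2·1.8²)) = 0.221635·exp(-0.00000) = 0.221635] × [0.119551] = 0.0264967
  L_C = [(1/(2.4·√(2π)))·exp(−(14.0−15.9)²/(2·2.4²)) = 0.166226·exp(-0.31337) = 0.121508] × [0.0443909] = 0.00539385
Weight by the priors:
  π_A·L_A = 0.33 × 0.0544155 = 0.0179571
  π_B·L_B = 0.16 × 0.0264967 = 0.00423948
  π_C·L_C = 0.51 × 0.00539385 = 0.00275087
Marginal: 0.0179571 + 0.00423948 + 0.00275087 = 0.0249474
P(Setting B | data) = 0.00423948 / 0.0249474 ≈ 0.170

0.170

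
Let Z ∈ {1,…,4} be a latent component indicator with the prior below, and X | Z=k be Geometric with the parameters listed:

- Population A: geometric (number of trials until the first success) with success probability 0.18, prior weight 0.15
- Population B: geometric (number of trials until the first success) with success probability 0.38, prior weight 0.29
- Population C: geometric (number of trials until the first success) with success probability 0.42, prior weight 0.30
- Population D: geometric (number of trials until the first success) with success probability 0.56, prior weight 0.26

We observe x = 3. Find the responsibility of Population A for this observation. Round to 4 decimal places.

0.1385

The responsibility of component k is π_k f_k(x) divided by Σ_j π_j f_j(x).
Component likelihoods at x = 3:
  L_A = 0.18·(1−0.18)^2 = 0.18·0.6724 = 0.121032
  L_B = 0.38·(1−0.38)^2 = 0.38·0.3844 = 0.146072
  L_C = 0.42·(1−0.42)^2 = 0.42·0.3364 = 0.141288
  L_D = 0.56·(1−0.56)^2 = 0.56·0.1936 = 0.108416
Prior × likelihood for each component:
  π_A·L_A = 0.15 × 0.121032 = 0.0181548
  π_B·L_B = 0.29 × 0.146072 = 0.0423609
  π_C·L_C = 0.30 × 0.141288 = 0.0423864
  π_D·L_D = 0.26 × 0.108416 = 0.0281882
Sum: 0.0181548 + 0.0423609 + 0.0423864 + 0.0281882 = 0.13109
Responsibility of Population A: 0.0181548 / 0.13109 ≈ 0.1385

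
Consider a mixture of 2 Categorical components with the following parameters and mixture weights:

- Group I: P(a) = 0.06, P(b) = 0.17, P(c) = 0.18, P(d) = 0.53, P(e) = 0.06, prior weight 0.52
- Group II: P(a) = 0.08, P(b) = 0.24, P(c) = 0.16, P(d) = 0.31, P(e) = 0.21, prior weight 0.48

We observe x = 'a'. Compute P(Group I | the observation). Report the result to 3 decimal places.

0.448

P(component k | x) = π_k·f_k(x) / marginal(x), where marginal(x) = Σ_j π_j·f_j(x).
Categorical probabilities:
  L_I = 0.06
  L_II = 0.08
Prior × likelihood for each component:
  π_I·L_I = 0.52 × 0.06 = 0.0312
  π_II·L_II = 0.48 × 0.08 = 0.0384
Marginal: 0.0312 + 0.0384 = 0.0696
P(Group I | x) ≈ 0.448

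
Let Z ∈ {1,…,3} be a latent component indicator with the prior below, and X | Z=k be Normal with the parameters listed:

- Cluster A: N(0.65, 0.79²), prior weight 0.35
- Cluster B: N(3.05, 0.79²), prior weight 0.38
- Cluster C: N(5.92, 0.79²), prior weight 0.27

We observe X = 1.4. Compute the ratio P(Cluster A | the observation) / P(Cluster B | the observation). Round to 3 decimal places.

The posterior odds equal the prior odds times the likelihood ratio: (w_i/w_j)·(f_i(x)/f_j(x)).
Evaluate each component's likelihood at the observed value:
  f_A = (1/(0.79·√(2π)))·exp(−(1.4−0.65)²/(2·0.79²)) = 0.504990·exp(-0.45065) = 0.321787
  f_B = (1/(0.79·√(2π)))·exp(−(1.4−3.05)²/(2·0.79²)) = 0.504990·exp(-2.18114) = 0.0570198
  f_C = (1/(0.79·√(2π)))·exp(−(1.4−5.92)²/(2·0.79²)) = 0.504990·exp(-16.36789) = 3.93368e-08
Posterior odds = (w_A·f_A) / (w_B·f_B) = (0.35·0.321787) / (0.38·0.0570198) = 0.112625 / 0.0216675 ≈ 5.198

5.198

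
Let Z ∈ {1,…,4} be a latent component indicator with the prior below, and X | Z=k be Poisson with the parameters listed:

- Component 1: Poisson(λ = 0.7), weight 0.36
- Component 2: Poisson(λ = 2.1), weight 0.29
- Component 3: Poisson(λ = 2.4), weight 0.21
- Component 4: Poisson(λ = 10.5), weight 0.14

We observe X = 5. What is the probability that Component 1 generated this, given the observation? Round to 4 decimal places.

The responsibility of component k is P(Z=k) f_k(x) divided by Σ_j P(Z=j) f_j(x).
Evaluate each component's likelihood at the observed value:
  p_1 = e^(−0.7)·0.7^5/5! = 0.000695509
  p_2 = e^(−2.1)·2.1^5/5! = 0.041677
  p_3 = e^(−2.4)·2.4^5/5! = 0.0601961
  p_4 = e^(−10.5)·10.5^5/5! = 0.0292869
Weight by the priors:
  P(Z=1)·p_1 = 0.36 × 0.000695509 = 0.000250383
  P(Z=2)·p_2 = 0.29 × 0.041677 = 0.0120863
  P(Z=3)·p_3 = 0.21 × 0.0601961 = 0.0126412
  P(Z=4)·p_4 = 0.14 × 0.0292869 = 0.00410016
Sum: 0.000250383 + 0.0120863 + 0.0126412 + 0.00410016 = 0.0290781
Responsibility of Component 1: 0.000250383 / 0.0290781 ≈ 0.0086

0.0086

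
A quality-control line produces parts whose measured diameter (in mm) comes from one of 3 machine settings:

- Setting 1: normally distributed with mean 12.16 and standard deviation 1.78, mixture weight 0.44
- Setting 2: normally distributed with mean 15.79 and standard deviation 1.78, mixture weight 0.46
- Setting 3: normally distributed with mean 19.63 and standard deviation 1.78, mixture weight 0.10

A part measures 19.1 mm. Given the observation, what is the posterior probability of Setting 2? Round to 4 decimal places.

0.4599

P(component k | x) = π_k·f_k(x) / marginal(x), where marginal(x) = Σ_j π_j·f_j(x).
Evaluate each component's likelihood at the observed value:
  f_1 = (1/(1.78·√(2π)))·exp(−(19.1−12.16)²/(2·1.78²)) = 0.224125·exp(-7.60062) = 0.000112094
  f_2 = (1/(1.78·√(2π)))·exp(−(19.1−15.79)²/(2·1.78²)) = 0.224125·exp(-1.72896) = 0.039775
  f_3 = (1/(1.78·√(2π)))·exp(−(19.1−19.63)²/(2·1.78²)) = 0.224125·exp(-0.04433) = 0.214407
Multiply by the mixture weights:
  π_1·f_1 = 0.44 × 0.000112094 = 4.93215e-05
  π_2·f_2 = 0.46 × 0.039775 = 0.0182965
  π_3·f_3 = 0.10 × 0.214407 = 0.0214407
Evidence: 4.93215e-05 + 0.0182965 + 0.0214407 = 0.0397865
P(Setting 2 | x) ≈ 0.4599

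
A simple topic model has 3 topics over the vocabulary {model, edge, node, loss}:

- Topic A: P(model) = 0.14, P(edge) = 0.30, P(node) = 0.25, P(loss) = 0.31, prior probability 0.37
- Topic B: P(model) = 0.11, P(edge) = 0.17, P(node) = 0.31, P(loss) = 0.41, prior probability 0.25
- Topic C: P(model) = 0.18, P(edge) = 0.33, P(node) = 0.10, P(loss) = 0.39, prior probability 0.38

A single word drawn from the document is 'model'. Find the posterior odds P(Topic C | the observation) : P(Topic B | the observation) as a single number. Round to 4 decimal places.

2.4873

Only the two components matter; the odds are (P(Z=i) f_i(x)) / (P(Z=j) f_j(x)).
Evaluate each component's likelihood at the observed value:
  p_A = P(model | comp) = 0.14
  p_B = P(model | comp) = 0.11
  p_C = P(model | comp) = 0.18
0.0684 / 0.0275 ≈ 2.4873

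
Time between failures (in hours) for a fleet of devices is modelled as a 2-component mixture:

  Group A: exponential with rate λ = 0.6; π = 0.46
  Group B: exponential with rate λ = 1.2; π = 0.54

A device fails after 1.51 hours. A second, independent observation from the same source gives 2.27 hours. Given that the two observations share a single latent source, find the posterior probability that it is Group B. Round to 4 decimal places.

0.3271

The responsibility of component k is π_k f_k(x) divided by Σ_j π_j f_j(x).
Since both observations come from the same component, the likelihood for component k is f_k(x₁)·f_k(x₂).
  f_A = [0.6·e^(−0.6·1.51) = 0.6·e^(−0.9060) = 0.242483] × [0.153689] = 0.0372668
  f_B = [1.2·e^(−1.2·1.51) = 1.2·e^(−1.8120) = 0.195993] × [0.0787341] = 0.0154313
Unnormalised posteriors:
  π_A·f_A = 0.46 × 0.0372668 = 0.0171427
  π_B·f_B = 0.54 × 0.0154313 = 0.00833291
Marginal: 0.0171427 + 0.00833291 = 0.0254757
So the posterior for Group B is 0.00833291 / 0.0254757 ≈ 0.3271.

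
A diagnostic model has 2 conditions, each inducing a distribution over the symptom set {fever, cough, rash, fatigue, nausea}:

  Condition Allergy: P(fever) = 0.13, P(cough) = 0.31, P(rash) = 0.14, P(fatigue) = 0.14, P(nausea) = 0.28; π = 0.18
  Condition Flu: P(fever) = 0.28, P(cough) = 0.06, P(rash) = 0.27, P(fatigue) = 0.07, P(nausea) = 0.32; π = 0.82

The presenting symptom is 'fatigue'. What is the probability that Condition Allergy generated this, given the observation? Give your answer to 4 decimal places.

0.3051

P(component k | x) = P(Z=k)·f_k(x) / marginal(x), where marginal(x) = Σ_j P(Z=j)·f_j(x).
Evaluate each component's likelihood at the observed value:
  L_Allergy = P(fatigue | comp) = 0.14
  L_Flu = P(fatigue | comp) = 0.07
Unnormalised posteriors:
  P(Z=Allergy)·L_Allergy = 0.18 × 0.14 = 0.0252
  P(Z=Flu)·L_Flu = 0.82 × 0.07 = 0.0574
Denominator: 0.0252 + 0.0574 = 0.0826
Responsibility of Condition Allergy: 0.0252 / 0.0826 ≈ 0.3051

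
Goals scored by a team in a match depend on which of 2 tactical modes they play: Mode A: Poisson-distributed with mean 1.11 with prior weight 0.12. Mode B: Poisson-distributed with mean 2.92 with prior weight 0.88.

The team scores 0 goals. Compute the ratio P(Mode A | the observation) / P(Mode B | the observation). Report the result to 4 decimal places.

Posterior odds = (P(Z=i) f_i(x)) / (P(Z=j) f_j(x)); the normalising sum cancels.
Component likelihoods at x = 0 goals:
  f_A = e^(−1.11)·1.11^0/0! = 0.329559
  f_B = e^(−2.92)·2.92^0/0! = 0.0539337
Posterior odds = (P(Z=A)·f_A) / (P(Z=B)·f_B) = (0.12·0.329559) / (0.88·0.0539337) = 0.0395471 / 0.0474616 ≈ 0.8332

0.8332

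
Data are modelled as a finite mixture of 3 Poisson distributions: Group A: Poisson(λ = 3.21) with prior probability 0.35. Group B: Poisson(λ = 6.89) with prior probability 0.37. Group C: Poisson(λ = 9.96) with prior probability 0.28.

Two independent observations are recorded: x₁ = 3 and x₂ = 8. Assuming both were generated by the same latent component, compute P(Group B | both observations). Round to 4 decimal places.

0.7004

Posterior ∝ prior × likelihood, so P(k | x) ∝ w_k f_k(x); normalise over all components.
Since both observations come from the same component, the likelihood for component k is f_k(x₁)·f_k(x₂).
  L_A = [0.222474] × [0.0112833] = 0.00251023
  L_B = [0.0554903] × [0.128217] = 0.00711478
  L_C = [0.00778133] × [0.113496] = 0.000883151
Prior × likelihood for each component:
  w_A·L_A = 0.35 × 0.00251023 = 0.000878579
  w_B·L_B = 0.37 × 0.00711478 = 0.00263247
  w_C·L_C = 0.28 × 0.000883151 = 0.000247282
Sum: 0.000878579 + 0.00263247 + 0.000247282 = 0.00375833
P(Group B | x) = 0.00263247 / 0.00375833 ≈ 0.7004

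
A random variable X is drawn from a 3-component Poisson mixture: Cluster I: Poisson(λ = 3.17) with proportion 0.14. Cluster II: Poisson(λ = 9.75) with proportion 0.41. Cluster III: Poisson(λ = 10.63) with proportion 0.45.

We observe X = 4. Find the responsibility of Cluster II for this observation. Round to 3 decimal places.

Apply Bayes' rule: the posterior for each component is proportional to its prior times its likelihood at x.
Poisson probabilities:
  L_I = e^(−3.17)·3.17^4/4! = 0.176731
  L_II = e^(−9.75)·9.75^4/4! = 0.0219501
  L_III = e^(−10.63)·10.63^4/4! = 0.0128639
Weight by the priors:
  P(Z=I)·L_I = 0.14 × 0.176731 = 0.0247423
  P(Z=II)·L_II = 0.41 × 0.0219501 = 0.00899953
  P(Z=III)·L_III = 0.45 × 0.0128639 = 0.00578874
Evidence: 0.0247423 + 0.00899953 + 0.00578874 = 0.0395306
So the posterior for Cluster II is 0.00899953 / 0.0395306 ≈ 0.228.

0.228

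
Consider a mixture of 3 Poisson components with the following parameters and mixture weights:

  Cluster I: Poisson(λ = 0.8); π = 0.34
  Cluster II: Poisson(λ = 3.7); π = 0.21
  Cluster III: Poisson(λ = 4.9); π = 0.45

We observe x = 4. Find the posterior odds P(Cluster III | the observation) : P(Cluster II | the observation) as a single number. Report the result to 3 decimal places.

Posterior odds = (P(Z=i) f_i(x)) / (P(Z=j) f_j(x)); the normalising sum cancels.
Poisson probabilities:
  f_I = 0.00766855
  f_II = 0.193066
  f_III = 0.178867
Posterior odds = (P(Z=III)·f_III) / (P(Z=II)·f_II) = (0.45·0.178867) / (0.21·0.193066) = 0.0804901 / 0.0405439 ≈ 1.985

1.985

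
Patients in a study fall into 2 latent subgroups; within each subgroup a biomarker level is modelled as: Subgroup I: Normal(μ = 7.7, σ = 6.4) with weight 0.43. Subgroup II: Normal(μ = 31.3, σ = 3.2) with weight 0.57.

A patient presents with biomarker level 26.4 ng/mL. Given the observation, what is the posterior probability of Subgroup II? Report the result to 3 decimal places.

By Bayes' theorem, P(k | x) = P(Z=k) f_k(x) / Σ_j P(Z=j) f_j(x).
Normal densities:
  p_I = 0.000872705
  p_II = 0.0386019
Multiply by the mixture weights:
  P(Z=I)·p_I = 0.43 × 0.000872705 = 0.000375263
  P(Z=II)·p_II = 0.57 × 0.0386019 = 0.0220031
Marginal: 0.000375263 + 0.0220031 = 0.0223784
So the posterior for Subgroup II is 0.0220031 / 0.0223784 ≈ 0.983.

0.983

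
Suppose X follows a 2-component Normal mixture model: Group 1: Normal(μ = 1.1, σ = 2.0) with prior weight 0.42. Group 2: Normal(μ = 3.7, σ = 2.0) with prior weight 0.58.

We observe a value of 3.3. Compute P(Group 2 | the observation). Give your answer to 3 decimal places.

0.713

P(component k | x) = π_k·f_k(x) / marginal(x), where marginal(x) = Σ_j π_j·f_j(x).
Normal densities:
  f_1 = (1/(2.0·√(2π)))·exp(−(3.3−1.1)²/(2·2.0²)) = 0.199471·exp(-0.60500) = 0.108926
  f_2 = (1/(2.0·√(2π)))·exp(−(3.3−3.7)²/(2·2.0²)) = 0.199471·exp(-0.02000) = 0.195521
Multiply by the mixture weights:
  π_1·f_1 = 0.42 × 0.108926 = 0.045749
  π_2·f_2 = 0.58 × 0.195521 = 0.113402
Sum: 0.045749 + 0.113402 = 0.159151
So the posterior for Group 2 is 0.113402 / 0.159151 ≈ 0.713.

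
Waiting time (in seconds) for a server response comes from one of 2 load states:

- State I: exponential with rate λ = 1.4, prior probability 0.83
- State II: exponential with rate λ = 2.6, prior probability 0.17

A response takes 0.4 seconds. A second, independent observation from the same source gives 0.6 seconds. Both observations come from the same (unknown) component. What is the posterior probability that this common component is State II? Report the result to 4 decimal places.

Posterior ∝ prior × likelihood, so P(k | x) ∝ π_k f_k(x); normalise over all components.
Since both observations come from the same component, the likelihood for component k is f_k(x₁)·f_k(x₂).
  L_I = [0.799693] × [0.604395] = 0.48333
  L_II = [0.918982] × [0.546354] = 0.502089
Unnormalised posteriors:
  π_I·L_I = 0.83 × 0.48333 = 0.401164
  π_II·L_II = 0.17 × 0.502089 = 0.0853552
Sum: 0.401164 + 0.0853552 = 0.486519
P(State II | x) = 0.0853552 / 0.486519 ≈ 0.1754

0.1754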